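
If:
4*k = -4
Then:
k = -1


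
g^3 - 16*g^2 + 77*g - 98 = (g - 7)^2*(g - 2)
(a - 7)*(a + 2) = a^2 - 5*a - 14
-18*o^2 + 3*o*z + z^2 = (-3*o + z)*(6*o + z)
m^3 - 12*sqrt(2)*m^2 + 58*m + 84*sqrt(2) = (m - 7*sqrt(2))*(m - 6*sqrt(2))*(m + sqrt(2))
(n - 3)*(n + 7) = n^2 + 4*n - 21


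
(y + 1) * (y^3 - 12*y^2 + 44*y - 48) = y^4 - 11*y^3 + 32*y^2 - 4*y - 48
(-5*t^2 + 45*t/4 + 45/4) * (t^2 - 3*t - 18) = -5*t^4 + 105*t^3/4 + 135*t^2/2 - 945*t/4 - 405/2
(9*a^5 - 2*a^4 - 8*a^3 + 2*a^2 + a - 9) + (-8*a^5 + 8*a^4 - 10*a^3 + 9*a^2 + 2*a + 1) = a^5 + 6*a^4 - 18*a^3 + 11*a^2 + 3*a - 8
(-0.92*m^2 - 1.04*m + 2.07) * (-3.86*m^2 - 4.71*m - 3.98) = 3.5512*m^4 + 8.3476*m^3 + 0.569800000000002*m^2 - 5.6105*m - 8.2386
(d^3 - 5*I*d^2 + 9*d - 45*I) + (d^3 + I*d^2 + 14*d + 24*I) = 2*d^3 - 4*I*d^2 + 23*d - 21*I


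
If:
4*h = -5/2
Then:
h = -5/8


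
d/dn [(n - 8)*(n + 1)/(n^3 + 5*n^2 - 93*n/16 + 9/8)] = 16*(-16*n^4 + 224*n^3 + 851*n^2 + 1316*n - 870)/(256*n^6 + 2560*n^5 + 3424*n^4 - 14304*n^3 + 11529*n^2 - 3348*n + 324)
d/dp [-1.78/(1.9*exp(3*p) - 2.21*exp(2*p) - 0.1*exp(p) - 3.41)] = (10.146*exp(2*p) - 7.8676*exp(p) - 0.178)*exp(p)/(-1.9*exp(3*p) + 2.21*exp(2*p) + 0.1*exp(p) + 3.41)^2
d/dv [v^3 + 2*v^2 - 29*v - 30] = 3*v^2 + 4*v - 29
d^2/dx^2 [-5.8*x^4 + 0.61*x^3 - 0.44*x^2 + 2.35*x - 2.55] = -69.6*x^2 + 3.66*x - 0.88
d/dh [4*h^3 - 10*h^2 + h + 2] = 12*h^2 - 20*h + 1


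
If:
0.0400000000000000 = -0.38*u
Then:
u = -0.11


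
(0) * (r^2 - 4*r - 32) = 0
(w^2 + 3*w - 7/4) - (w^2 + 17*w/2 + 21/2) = -11*w/2 - 49/4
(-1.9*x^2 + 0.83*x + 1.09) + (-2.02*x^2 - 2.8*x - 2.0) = -3.92*x^2 - 1.97*x - 0.91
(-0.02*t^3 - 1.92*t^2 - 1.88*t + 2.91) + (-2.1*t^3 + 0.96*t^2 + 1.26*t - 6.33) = -2.12*t^3 - 0.96*t^2 - 0.62*t - 3.42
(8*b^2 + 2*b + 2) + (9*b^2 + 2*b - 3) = 17*b^2 + 4*b - 1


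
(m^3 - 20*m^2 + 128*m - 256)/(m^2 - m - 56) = (m^2 - 12*m + 32)/(m + 7)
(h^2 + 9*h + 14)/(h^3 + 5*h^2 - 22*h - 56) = 1/(h - 4)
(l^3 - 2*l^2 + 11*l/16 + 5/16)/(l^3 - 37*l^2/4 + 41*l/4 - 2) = (16*l^2 - 16*l - 5)/(4*(4*l^2 - 33*l + 8))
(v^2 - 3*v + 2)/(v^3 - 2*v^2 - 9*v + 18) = (v - 1)/(v^2 - 9)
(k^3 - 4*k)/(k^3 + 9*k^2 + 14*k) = (k - 2)/(k + 7)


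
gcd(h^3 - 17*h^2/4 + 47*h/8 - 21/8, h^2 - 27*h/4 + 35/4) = h - 7/4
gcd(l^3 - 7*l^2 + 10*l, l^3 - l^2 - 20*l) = l^2 - 5*l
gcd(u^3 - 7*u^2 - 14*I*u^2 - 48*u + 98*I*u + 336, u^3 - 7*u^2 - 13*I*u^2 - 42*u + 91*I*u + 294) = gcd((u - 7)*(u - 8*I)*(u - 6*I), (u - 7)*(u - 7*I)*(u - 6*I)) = u^2 + u*(-7 - 6*I) + 42*I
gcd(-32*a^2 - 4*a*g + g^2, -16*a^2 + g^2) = 4*a + g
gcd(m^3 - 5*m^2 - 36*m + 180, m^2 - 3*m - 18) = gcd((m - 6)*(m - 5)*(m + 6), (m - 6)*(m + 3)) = m - 6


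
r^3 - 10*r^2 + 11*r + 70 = (r - 7)*(r - 5)*(r + 2)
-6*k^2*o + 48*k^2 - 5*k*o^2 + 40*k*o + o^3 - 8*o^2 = (-6*k + o)*(k + o)*(o - 8)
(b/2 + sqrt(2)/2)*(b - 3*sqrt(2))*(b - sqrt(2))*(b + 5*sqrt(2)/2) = b^4/2 - sqrt(2)*b^3/4 - 17*b^2/2 + sqrt(2)*b/2 + 15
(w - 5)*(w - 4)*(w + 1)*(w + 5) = w^4 - 3*w^3 - 29*w^2 + 75*w + 100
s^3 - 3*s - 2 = (s - 2)*(s + 1)^2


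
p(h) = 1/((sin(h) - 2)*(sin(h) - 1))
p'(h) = -cos(h)/((sin(h) - 2)*(sin(h) - 1)^2) - cos(h)/((sin(h) - 2)^2*(sin(h) - 1))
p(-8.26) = 0.18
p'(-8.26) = -0.06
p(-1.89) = 0.17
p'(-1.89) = -0.05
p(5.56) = 0.23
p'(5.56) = 0.17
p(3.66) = 0.27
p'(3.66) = -0.25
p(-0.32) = 0.33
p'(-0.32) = 0.37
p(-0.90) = 0.20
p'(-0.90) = 0.12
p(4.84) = 0.17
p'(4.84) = 0.02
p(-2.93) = 0.37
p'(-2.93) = -0.47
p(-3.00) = 0.41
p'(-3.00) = -0.54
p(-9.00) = 0.29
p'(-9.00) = -0.30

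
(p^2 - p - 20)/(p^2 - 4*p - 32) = (p - 5)/(p - 8)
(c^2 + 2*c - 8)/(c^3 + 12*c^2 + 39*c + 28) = (c - 2)/(c^2 + 8*c + 7)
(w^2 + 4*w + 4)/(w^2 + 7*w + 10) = (w + 2)/(w + 5)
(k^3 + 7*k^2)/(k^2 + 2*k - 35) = k^2/(k - 5)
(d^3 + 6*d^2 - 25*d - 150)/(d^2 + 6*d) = d - 25/d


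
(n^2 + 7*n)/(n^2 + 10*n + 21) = n/(n + 3)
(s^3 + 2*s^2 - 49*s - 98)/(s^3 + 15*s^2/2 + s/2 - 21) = 2*(s - 7)/(2*s - 3)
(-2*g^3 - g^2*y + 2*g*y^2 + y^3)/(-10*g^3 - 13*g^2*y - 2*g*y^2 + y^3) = (-g + y)/(-5*g + y)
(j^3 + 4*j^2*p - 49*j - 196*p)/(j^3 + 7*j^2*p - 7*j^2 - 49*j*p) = (j^2 + 4*j*p + 7*j + 28*p)/(j*(j + 7*p))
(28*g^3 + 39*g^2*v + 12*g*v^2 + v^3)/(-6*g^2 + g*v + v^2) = (28*g^3 + 39*g^2*v + 12*g*v^2 + v^3)/(-6*g^2 + g*v + v^2)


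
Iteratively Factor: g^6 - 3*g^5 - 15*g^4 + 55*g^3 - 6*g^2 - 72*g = (g + 1)*(g^5 - 4*g^4 - 11*g^3 + 66*g^2 - 72*g) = (g - 3)*(g + 1)*(g^4 - g^3 - 14*g^2 + 24*g) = (g - 3)^2*(g + 1)*(g^3 + 2*g^2 - 8*g) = (g - 3)^2*(g - 2)*(g + 1)*(g^2 + 4*g) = g*(g - 3)^2*(g - 2)*(g + 1)*(g + 4)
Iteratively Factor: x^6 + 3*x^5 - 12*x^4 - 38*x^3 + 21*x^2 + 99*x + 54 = (x + 1)*(x^5 + 2*x^4 - 14*x^3 - 24*x^2 + 45*x + 54) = (x - 2)*(x + 1)*(x^4 + 4*x^3 - 6*x^2 - 36*x - 27) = (x - 2)*(x + 1)^2*(x^3 + 3*x^2 - 9*x - 27) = (x - 2)*(x + 1)^2*(x + 3)*(x^2 - 9) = (x - 2)*(x + 1)^2*(x + 3)^2*(x - 3)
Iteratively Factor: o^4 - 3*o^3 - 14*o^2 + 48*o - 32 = (o + 4)*(o^3 - 7*o^2 + 14*o - 8) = (o - 2)*(o + 4)*(o^2 - 5*o + 4) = (o - 4)*(o - 2)*(o + 4)*(o - 1)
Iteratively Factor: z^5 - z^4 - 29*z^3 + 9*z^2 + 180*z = (z + 3)*(z^4 - 4*z^3 - 17*z^2 + 60*z) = (z - 5)*(z + 3)*(z^3 + z^2 - 12*z) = z*(z - 5)*(z + 3)*(z^2 + z - 12) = z*(z - 5)*(z - 3)*(z + 3)*(z + 4)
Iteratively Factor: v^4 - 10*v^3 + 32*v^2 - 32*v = (v - 4)*(v^3 - 6*v^2 + 8*v) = (v - 4)*(v - 2)*(v^2 - 4*v) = v*(v - 4)*(v - 2)*(v - 4)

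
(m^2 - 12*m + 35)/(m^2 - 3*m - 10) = (m - 7)/(m + 2)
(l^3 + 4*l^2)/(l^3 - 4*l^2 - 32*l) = l/(l - 8)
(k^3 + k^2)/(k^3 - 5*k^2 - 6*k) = k/(k - 6)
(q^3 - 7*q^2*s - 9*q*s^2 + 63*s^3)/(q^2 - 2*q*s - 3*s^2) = (q^2 - 4*q*s - 21*s^2)/(q + s)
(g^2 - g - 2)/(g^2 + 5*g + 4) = (g - 2)/(g + 4)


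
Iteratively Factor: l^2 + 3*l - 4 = (l + 4)*(l - 1)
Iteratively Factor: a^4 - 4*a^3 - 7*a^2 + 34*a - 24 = (a + 3)*(a^3 - 7*a^2 + 14*a - 8) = (a - 4)*(a + 3)*(a^2 - 3*a + 2) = (a - 4)*(a - 1)*(a + 3)*(a - 2)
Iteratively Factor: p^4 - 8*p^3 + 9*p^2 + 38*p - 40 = (p + 2)*(p^3 - 10*p^2 + 29*p - 20) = (p - 4)*(p + 2)*(p^2 - 6*p + 5) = (p - 4)*(p - 1)*(p + 2)*(p - 5)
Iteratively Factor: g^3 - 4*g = (g)*(g^2 - 4) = g*(g - 2)*(g + 2)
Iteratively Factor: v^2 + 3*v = (v + 3)*(v)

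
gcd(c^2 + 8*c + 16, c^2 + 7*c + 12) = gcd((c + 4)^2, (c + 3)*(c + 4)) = c + 4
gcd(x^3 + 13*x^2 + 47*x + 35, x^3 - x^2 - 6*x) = 1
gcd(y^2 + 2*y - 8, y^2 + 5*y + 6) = 1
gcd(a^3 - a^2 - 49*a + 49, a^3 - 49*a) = a^2 - 49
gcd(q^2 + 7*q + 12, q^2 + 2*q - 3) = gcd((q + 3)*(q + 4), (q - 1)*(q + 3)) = q + 3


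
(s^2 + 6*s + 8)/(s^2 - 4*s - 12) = (s + 4)/(s - 6)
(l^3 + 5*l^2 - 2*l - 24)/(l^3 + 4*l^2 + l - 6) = (l^2 + 2*l - 8)/(l^2 + l - 2)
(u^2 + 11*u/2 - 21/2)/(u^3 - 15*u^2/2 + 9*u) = (u + 7)/(u*(u - 6))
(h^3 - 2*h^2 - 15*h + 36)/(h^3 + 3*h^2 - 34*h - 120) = (h^2 - 6*h + 9)/(h^2 - h - 30)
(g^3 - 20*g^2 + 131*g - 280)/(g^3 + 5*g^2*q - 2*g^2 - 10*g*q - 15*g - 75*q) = (g^2 - 15*g + 56)/(g^2 + 5*g*q + 3*g + 15*q)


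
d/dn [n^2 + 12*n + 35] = 2*n + 12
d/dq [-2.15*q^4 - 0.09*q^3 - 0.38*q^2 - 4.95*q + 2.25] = -8.6*q^3 - 0.27*q^2 - 0.76*q - 4.95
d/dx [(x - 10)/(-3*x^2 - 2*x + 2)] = 3*(x^2 - 20*x - 6)/(9*x^4 + 12*x^3 - 8*x^2 - 8*x + 4)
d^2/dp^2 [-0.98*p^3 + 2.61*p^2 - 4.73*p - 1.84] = 5.22 - 5.88*p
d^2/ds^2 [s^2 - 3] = 2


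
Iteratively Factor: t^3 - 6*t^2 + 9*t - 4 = (t - 4)*(t^2 - 2*t + 1) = (t - 4)*(t - 1)*(t - 1)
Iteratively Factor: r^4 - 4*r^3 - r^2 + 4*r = (r - 4)*(r^3 - r) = (r - 4)*(r - 1)*(r^2 + r) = (r - 4)*(r - 1)*(r + 1)*(r)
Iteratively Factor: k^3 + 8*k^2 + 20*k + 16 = (k + 2)*(k^2 + 6*k + 8) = (k + 2)*(k + 4)*(k + 2)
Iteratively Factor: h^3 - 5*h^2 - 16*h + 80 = (h - 5)*(h^2 - 16) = (h - 5)*(h - 4)*(h + 4)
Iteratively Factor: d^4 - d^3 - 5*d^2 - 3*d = (d + 1)*(d^3 - 2*d^2 - 3*d) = (d - 3)*(d + 1)*(d^2 + d) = (d - 3)*(d + 1)^2*(d)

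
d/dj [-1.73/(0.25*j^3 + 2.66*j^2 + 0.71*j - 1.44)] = (1.2975*j^2 + 9.2036*j + 1.2283)/(0.25*j^3 + 2.66*j^2 + 0.71*j - 1.44)^2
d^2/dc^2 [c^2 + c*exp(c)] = c*exp(c) + 2*exp(c) + 2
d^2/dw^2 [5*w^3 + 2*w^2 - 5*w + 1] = 30*w + 4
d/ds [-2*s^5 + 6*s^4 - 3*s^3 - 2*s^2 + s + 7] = -10*s^4 + 24*s^3 - 9*s^2 - 4*s + 1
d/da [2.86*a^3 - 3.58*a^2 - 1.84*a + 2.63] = 8.58*a^2 - 7.16*a - 1.84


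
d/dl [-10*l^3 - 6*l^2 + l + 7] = -30*l^2 - 12*l + 1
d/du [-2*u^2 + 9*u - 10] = 9 - 4*u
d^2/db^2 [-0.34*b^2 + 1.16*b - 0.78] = -0.680000000000000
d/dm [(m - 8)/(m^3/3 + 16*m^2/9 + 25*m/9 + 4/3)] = 18*(-3*m^3 + 28*m^2 + 128*m + 106)/(9*m^6 + 96*m^5 + 406*m^4 + 872*m^3 + 1009*m^2 + 600*m + 144)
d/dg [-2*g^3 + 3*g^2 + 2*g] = -6*g^2 + 6*g + 2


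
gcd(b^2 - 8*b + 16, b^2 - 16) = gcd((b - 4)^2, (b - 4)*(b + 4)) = b - 4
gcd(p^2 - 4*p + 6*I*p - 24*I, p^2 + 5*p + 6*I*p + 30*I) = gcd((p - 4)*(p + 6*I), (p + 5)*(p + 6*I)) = p + 6*I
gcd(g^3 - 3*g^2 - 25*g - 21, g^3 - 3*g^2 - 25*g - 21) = g^3 - 3*g^2 - 25*g - 21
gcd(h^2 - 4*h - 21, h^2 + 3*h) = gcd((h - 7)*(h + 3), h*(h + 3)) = h + 3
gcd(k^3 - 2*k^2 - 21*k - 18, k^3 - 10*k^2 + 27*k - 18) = k - 6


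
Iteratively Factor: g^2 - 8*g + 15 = (g - 3)*(g - 5)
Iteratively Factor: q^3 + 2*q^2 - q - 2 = (q + 1)*(q^2 + q - 2) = (q + 1)*(q + 2)*(q - 1)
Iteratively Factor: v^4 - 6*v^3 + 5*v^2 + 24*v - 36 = (v - 3)*(v^3 - 3*v^2 - 4*v + 12) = (v - 3)*(v + 2)*(v^2 - 5*v + 6) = (v - 3)*(v - 2)*(v + 2)*(v - 3)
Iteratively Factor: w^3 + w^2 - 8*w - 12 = (w - 3)*(w^2 + 4*w + 4) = (w - 3)*(w + 2)*(w + 2)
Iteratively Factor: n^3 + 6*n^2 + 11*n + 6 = (n + 1)*(n^2 + 5*n + 6) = (n + 1)*(n + 2)*(n + 3)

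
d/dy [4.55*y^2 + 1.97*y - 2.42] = 9.1*y + 1.97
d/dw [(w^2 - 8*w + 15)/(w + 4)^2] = 2*(8*w - 31)/(w^3 + 12*w^2 + 48*w + 64)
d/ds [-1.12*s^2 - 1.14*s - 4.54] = -2.24*s - 1.14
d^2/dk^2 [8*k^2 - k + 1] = 16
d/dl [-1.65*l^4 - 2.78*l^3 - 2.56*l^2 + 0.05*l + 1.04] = -6.6*l^3 - 8.34*l^2 - 5.12*l + 0.05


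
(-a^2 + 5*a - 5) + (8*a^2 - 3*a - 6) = 7*a^2 + 2*a - 11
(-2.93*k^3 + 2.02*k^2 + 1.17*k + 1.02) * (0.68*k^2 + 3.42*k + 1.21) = -1.9924*k^5 - 8.647*k^4 + 4.1587*k^3 + 7.1392*k^2 + 4.9041*k + 1.2342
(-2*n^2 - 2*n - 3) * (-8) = 16*n^2 + 16*n + 24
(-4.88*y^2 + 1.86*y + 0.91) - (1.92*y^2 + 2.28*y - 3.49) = -6.8*y^2 - 0.42*y + 4.4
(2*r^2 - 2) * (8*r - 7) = 16*r^3 - 14*r^2 - 16*r + 14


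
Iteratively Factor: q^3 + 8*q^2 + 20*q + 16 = (q + 4)*(q^2 + 4*q + 4) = (q + 2)*(q + 4)*(q + 2)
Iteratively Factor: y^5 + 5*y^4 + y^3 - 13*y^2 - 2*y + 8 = (y - 1)*(y^4 + 6*y^3 + 7*y^2 - 6*y - 8) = (y - 1)*(y + 4)*(y^3 + 2*y^2 - y - 2) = (y - 1)*(y + 2)*(y + 4)*(y^2 - 1) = (y - 1)*(y + 1)*(y + 2)*(y + 4)*(y - 1)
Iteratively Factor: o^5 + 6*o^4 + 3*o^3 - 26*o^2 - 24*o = (o + 4)*(o^4 + 2*o^3 - 5*o^2 - 6*o) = (o + 1)*(o + 4)*(o^3 + o^2 - 6*o) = o*(o + 1)*(o + 4)*(o^2 + o - 6) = o*(o - 2)*(o + 1)*(o + 4)*(o + 3)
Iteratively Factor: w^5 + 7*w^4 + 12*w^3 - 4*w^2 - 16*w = (w + 2)*(w^4 + 5*w^3 + 2*w^2 - 8*w) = (w - 1)*(w + 2)*(w^3 + 6*w^2 + 8*w) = (w - 1)*(w + 2)*(w + 4)*(w^2 + 2*w) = w*(w - 1)*(w + 2)*(w + 4)*(w + 2)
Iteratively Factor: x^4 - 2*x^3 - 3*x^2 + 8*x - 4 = (x + 2)*(x^3 - 4*x^2 + 5*x - 2) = (x - 2)*(x + 2)*(x^2 - 2*x + 1) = (x - 2)*(x - 1)*(x + 2)*(x - 1)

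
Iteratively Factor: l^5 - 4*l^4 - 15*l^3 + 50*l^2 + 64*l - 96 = (l + 3)*(l^4 - 7*l^3 + 6*l^2 + 32*l - 32) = (l - 4)*(l + 3)*(l^3 - 3*l^2 - 6*l + 8) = (l - 4)*(l + 2)*(l + 3)*(l^2 - 5*l + 4) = (l - 4)*(l - 1)*(l + 2)*(l + 3)*(l - 4)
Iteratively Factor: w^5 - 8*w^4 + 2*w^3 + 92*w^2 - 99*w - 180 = (w + 3)*(w^4 - 11*w^3 + 35*w^2 - 13*w - 60) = (w - 3)*(w + 3)*(w^3 - 8*w^2 + 11*w + 20) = (w - 4)*(w - 3)*(w + 3)*(w^2 - 4*w - 5) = (w - 4)*(w - 3)*(w + 1)*(w + 3)*(w - 5)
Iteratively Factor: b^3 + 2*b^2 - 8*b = (b + 4)*(b^2 - 2*b) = b*(b + 4)*(b - 2)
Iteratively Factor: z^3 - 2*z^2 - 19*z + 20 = (z - 5)*(z^2 + 3*z - 4) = (z - 5)*(z - 1)*(z + 4)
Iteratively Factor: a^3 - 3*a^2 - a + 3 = (a + 1)*(a^2 - 4*a + 3) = (a - 1)*(a + 1)*(a - 3)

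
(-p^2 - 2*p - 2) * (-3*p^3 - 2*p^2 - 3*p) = 3*p^5 + 8*p^4 + 13*p^3 + 10*p^2 + 6*p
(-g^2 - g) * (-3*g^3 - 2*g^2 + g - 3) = 3*g^5 + 5*g^4 + g^3 + 2*g^2 + 3*g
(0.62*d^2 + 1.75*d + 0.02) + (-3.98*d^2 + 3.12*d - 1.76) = -3.36*d^2 + 4.87*d - 1.74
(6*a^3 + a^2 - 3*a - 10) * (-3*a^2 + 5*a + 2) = -18*a^5 + 27*a^4 + 26*a^3 + 17*a^2 - 56*a - 20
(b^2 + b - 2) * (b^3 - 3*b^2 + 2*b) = b^5 - 2*b^4 - 3*b^3 + 8*b^2 - 4*b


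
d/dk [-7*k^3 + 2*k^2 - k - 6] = -21*k^2 + 4*k - 1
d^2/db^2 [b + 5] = 0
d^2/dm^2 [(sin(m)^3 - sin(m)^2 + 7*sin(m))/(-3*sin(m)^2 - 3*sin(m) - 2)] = (9*sin(m)^7 + 27*sin(m)^6 + 120*sin(m)^5 + 18*sin(m)^4 - 384*sin(m)^3 - 130*sin(m)^2 + 256*sin(m) + 92)/(3*sin(m)^2 + 3*sin(m) + 2)^3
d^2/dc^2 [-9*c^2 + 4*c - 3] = -18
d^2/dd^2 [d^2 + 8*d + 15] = 2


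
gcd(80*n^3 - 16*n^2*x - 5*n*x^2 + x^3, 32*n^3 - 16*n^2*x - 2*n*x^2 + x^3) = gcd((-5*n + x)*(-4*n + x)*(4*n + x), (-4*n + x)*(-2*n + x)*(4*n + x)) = -16*n^2 + x^2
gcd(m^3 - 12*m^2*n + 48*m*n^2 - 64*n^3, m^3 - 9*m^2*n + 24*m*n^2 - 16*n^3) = m^2 - 8*m*n + 16*n^2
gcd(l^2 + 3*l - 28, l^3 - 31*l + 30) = 1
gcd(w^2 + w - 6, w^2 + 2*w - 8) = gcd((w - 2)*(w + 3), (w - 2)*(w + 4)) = w - 2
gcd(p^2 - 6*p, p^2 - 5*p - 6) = p - 6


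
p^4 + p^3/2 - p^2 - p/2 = p*(p - 1)*(p + 1/2)*(p + 1)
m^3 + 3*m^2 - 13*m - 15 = (m - 3)*(m + 1)*(m + 5)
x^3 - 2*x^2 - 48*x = x*(x - 8)*(x + 6)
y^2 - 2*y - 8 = (y - 4)*(y + 2)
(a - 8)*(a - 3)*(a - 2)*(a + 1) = a^4 - 12*a^3 + 33*a^2 - 2*a - 48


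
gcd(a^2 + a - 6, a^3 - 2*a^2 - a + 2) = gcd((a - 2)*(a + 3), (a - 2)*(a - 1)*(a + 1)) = a - 2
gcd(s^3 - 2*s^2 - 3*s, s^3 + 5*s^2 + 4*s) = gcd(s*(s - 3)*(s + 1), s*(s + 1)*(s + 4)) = s^2 + s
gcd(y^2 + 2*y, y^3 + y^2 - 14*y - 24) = y + 2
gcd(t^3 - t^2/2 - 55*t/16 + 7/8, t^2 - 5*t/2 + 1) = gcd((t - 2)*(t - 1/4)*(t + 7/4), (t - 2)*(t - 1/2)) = t - 2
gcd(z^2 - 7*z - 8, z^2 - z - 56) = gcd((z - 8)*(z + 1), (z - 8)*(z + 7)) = z - 8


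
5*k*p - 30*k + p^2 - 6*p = (5*k + p)*(p - 6)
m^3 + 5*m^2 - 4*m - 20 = (m - 2)*(m + 2)*(m + 5)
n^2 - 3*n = n*(n - 3)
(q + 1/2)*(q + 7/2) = q^2 + 4*q + 7/4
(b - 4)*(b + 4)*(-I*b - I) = -I*b^3 - I*b^2 + 16*I*b + 16*I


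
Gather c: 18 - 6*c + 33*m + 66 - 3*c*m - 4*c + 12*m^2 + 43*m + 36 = c*(-3*m - 10) + 12*m^2 + 76*m + 120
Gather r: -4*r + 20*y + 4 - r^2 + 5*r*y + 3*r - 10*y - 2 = -r^2 + r*(5*y - 1) + 10*y + 2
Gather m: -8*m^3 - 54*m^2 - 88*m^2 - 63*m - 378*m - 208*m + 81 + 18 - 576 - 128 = -8*m^3 - 142*m^2 - 649*m - 605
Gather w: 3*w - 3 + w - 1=4*w - 4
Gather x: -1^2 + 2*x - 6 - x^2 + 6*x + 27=-x^2 + 8*x + 20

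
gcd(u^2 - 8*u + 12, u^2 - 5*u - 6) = u - 6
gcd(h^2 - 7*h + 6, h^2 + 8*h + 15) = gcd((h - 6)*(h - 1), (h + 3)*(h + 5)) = 1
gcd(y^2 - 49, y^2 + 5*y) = 1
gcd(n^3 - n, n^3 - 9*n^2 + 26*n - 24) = 1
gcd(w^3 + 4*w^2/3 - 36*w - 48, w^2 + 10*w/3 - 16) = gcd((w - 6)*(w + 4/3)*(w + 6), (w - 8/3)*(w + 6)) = w + 6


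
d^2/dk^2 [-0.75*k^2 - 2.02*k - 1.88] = -1.50000000000000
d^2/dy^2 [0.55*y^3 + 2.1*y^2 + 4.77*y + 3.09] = 3.3*y + 4.2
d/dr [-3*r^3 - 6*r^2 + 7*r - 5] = -9*r^2 - 12*r + 7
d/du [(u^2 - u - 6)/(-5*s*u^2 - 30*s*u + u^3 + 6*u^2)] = (u*(1 - 2*u)*(5*s*u + 30*s - u^2 - 6*u) - (-u^2 + u + 6)*(10*s*u + 30*s - 3*u^2 - 12*u))/(u^2*(5*s*u + 30*s - u^2 - 6*u)^2)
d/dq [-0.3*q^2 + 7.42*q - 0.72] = 7.42 - 0.6*q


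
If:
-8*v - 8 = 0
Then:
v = -1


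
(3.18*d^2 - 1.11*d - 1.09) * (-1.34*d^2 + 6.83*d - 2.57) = -4.2612*d^4 + 23.2068*d^3 - 14.2933*d^2 - 4.592*d + 2.8013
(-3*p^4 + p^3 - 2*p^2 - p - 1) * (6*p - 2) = -18*p^5 + 12*p^4 - 14*p^3 - 2*p^2 - 4*p + 2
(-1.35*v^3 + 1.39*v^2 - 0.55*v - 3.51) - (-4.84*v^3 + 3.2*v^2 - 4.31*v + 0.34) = 3.49*v^3 - 1.81*v^2 + 3.76*v - 3.85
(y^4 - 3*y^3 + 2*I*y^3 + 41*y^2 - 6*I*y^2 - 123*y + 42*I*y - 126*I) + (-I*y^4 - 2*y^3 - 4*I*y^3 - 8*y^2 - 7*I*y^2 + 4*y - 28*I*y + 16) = y^4 - I*y^4 - 5*y^3 - 2*I*y^3 + 33*y^2 - 13*I*y^2 - 119*y + 14*I*y + 16 - 126*I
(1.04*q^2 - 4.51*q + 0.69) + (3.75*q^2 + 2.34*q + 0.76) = 4.79*q^2 - 2.17*q + 1.45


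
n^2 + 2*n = n*(n + 2)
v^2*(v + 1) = v^3 + v^2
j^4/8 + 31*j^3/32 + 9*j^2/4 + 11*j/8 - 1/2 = (j/4 + 1)*(j/2 + 1)*(j - 1/4)*(j + 2)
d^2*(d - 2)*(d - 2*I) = d^4 - 2*d^3 - 2*I*d^3 + 4*I*d^2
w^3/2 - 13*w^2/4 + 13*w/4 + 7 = (w/2 + 1/2)*(w - 4)*(w - 7/2)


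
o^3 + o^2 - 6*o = o*(o - 2)*(o + 3)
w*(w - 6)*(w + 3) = w^3 - 3*w^2 - 18*w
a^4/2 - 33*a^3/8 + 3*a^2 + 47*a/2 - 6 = (a/2 + 1)*(a - 6)*(a - 4)*(a - 1/4)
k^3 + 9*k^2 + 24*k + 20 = (k + 2)^2*(k + 5)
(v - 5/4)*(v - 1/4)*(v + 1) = v^3 - v^2/2 - 19*v/16 + 5/16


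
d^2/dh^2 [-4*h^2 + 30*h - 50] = -8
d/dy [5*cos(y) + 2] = -5*sin(y)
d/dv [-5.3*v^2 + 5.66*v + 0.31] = 5.66 - 10.6*v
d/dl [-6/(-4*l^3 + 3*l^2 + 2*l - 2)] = 12*(-6*l^2 + 3*l + 1)/(4*l^3 - 3*l^2 - 2*l + 2)^2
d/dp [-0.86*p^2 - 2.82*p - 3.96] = -1.72*p - 2.82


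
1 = 1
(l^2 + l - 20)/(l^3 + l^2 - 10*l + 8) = (l^2 + l - 20)/(l^3 + l^2 - 10*l + 8)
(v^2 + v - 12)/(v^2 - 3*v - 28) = (v - 3)/(v - 7)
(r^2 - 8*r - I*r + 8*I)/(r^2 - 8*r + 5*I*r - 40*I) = (r - I)/(r + 5*I)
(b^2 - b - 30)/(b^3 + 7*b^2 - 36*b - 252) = (b + 5)/(b^2 + 13*b + 42)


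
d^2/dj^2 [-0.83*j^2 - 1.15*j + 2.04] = -1.66000000000000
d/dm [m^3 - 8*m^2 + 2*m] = 3*m^2 - 16*m + 2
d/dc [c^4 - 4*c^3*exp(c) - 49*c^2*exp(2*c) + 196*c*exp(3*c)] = -4*c^3*exp(c) + 4*c^3 - 98*c^2*exp(2*c) - 12*c^2*exp(c) + 588*c*exp(3*c) - 98*c*exp(2*c) + 196*exp(3*c)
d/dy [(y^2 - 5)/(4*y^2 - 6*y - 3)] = 2*(-3*y^2 + 17*y - 15)/(16*y^4 - 48*y^3 + 12*y^2 + 36*y + 9)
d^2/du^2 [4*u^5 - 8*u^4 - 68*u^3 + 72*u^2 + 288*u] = 80*u^3 - 96*u^2 - 408*u + 144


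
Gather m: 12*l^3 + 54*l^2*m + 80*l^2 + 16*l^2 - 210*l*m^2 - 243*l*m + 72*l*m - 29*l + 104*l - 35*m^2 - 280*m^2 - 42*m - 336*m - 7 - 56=12*l^3 + 96*l^2 + 75*l + m^2*(-210*l - 315) + m*(54*l^2 - 171*l - 378) - 63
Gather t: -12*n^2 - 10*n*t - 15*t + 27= -12*n^2 + t*(-10*n - 15) + 27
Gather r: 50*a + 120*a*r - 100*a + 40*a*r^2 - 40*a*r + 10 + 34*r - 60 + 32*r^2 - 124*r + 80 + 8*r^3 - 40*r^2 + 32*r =-50*a + 8*r^3 + r^2*(40*a - 8) + r*(80*a - 58) + 30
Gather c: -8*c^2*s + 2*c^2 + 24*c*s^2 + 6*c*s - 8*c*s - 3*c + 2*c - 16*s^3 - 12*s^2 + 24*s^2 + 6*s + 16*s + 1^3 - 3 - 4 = c^2*(2 - 8*s) + c*(24*s^2 - 2*s - 1) - 16*s^3 + 12*s^2 + 22*s - 6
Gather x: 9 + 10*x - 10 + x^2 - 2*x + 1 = x^2 + 8*x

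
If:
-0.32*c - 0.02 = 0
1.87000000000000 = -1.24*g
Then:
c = -0.06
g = -1.51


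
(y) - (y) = 0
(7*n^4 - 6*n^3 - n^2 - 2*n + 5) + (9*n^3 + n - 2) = 7*n^4 + 3*n^3 - n^2 - n + 3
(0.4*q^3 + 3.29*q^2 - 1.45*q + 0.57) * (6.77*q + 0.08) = 2.708*q^4 + 22.3053*q^3 - 9.5533*q^2 + 3.7429*q + 0.0456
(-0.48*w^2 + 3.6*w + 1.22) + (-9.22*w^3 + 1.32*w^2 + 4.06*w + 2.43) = -9.22*w^3 + 0.84*w^2 + 7.66*w + 3.65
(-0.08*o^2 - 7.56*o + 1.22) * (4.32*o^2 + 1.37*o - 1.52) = -0.3456*o^4 - 32.7688*o^3 - 4.9652*o^2 + 13.1626*o - 1.8544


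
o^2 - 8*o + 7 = (o - 7)*(o - 1)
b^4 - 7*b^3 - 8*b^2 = b^2*(b - 8)*(b + 1)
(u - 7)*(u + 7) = u^2 - 49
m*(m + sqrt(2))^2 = m^3 + 2*sqrt(2)*m^2 + 2*m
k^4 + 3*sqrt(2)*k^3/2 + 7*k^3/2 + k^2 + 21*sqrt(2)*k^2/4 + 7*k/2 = k*(k + 7/2)*(k + sqrt(2)/2)*(k + sqrt(2))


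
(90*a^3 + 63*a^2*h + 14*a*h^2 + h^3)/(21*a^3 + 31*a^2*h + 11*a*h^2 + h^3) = (30*a^2 + 11*a*h + h^2)/(7*a^2 + 8*a*h + h^2)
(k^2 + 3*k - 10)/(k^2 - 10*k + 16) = (k + 5)/(k - 8)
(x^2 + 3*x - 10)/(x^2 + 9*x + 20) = (x - 2)/(x + 4)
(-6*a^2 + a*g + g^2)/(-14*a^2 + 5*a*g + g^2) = (3*a + g)/(7*a + g)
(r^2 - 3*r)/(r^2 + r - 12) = r/(r + 4)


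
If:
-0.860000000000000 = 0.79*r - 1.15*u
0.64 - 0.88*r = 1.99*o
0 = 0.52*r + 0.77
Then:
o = 0.98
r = -1.48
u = -0.27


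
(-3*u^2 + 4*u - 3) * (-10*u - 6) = 30*u^3 - 22*u^2 + 6*u + 18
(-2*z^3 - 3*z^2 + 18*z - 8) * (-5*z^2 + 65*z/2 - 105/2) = 10*z^5 - 50*z^4 - 165*z^3/2 + 1565*z^2/2 - 1205*z + 420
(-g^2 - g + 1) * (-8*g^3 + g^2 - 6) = 8*g^5 + 7*g^4 - 9*g^3 + 7*g^2 + 6*g - 6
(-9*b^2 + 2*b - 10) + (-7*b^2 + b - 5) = -16*b^2 + 3*b - 15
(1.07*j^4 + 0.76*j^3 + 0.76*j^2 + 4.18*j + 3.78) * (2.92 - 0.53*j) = -0.5671*j^5 + 2.7216*j^4 + 1.8164*j^3 + 0.00380000000000003*j^2 + 10.2022*j + 11.0376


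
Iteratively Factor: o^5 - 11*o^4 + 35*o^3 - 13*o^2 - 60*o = (o - 3)*(o^4 - 8*o^3 + 11*o^2 + 20*o) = (o - 4)*(o - 3)*(o^3 - 4*o^2 - 5*o) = (o - 5)*(o - 4)*(o - 3)*(o^2 + o) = (o - 5)*(o - 4)*(o - 3)*(o + 1)*(o)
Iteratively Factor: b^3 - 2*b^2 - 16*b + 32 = (b - 2)*(b^2 - 16) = (b - 2)*(b + 4)*(b - 4)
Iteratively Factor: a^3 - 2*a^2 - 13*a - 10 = (a + 1)*(a^2 - 3*a - 10) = (a + 1)*(a + 2)*(a - 5)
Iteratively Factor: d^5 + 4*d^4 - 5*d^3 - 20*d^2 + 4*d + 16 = (d - 1)*(d^4 + 5*d^3 - 20*d - 16) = (d - 2)*(d - 1)*(d^3 + 7*d^2 + 14*d + 8) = (d - 2)*(d - 1)*(d + 4)*(d^2 + 3*d + 2) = (d - 2)*(d - 1)*(d + 1)*(d + 4)*(d + 2)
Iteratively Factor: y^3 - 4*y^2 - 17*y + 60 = (y + 4)*(y^2 - 8*y + 15) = (y - 5)*(y + 4)*(y - 3)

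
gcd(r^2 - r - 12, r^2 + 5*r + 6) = r + 3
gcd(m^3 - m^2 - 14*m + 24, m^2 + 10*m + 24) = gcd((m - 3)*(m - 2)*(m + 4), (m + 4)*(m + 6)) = m + 4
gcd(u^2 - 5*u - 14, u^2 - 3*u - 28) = u - 7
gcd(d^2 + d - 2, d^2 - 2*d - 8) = d + 2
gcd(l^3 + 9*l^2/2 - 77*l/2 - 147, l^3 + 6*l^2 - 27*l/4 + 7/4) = l + 7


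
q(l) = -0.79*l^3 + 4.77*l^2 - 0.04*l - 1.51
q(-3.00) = 62.87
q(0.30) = -1.11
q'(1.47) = 8.86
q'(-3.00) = -49.99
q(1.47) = 6.23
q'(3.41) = 4.93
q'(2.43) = 9.15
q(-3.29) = 78.39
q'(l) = -2.37*l^2 + 9.54*l - 0.04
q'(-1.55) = -20.52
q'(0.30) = 2.61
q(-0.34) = -0.91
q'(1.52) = 8.99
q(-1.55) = 12.95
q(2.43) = 15.22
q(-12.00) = 2050.97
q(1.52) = 6.68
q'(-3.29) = -57.08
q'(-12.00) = -455.80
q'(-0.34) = -3.56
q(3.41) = 22.49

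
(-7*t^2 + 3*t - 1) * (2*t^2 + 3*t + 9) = -14*t^4 - 15*t^3 - 56*t^2 + 24*t - 9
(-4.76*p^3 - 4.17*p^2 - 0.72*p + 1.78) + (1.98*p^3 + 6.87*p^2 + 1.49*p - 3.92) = -2.78*p^3 + 2.7*p^2 + 0.77*p - 2.14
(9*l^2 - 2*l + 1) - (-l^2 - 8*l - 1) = 10*l^2 + 6*l + 2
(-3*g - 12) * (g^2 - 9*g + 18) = -3*g^3 + 15*g^2 + 54*g - 216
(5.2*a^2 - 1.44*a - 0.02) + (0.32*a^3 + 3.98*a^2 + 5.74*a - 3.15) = 0.32*a^3 + 9.18*a^2 + 4.3*a - 3.17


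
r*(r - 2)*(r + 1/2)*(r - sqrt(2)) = r^4 - 3*r^3/2 - sqrt(2)*r^3 - r^2 + 3*sqrt(2)*r^2/2 + sqrt(2)*r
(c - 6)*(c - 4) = c^2 - 10*c + 24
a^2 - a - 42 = (a - 7)*(a + 6)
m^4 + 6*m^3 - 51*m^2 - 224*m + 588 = (m - 6)*(m - 2)*(m + 7)^2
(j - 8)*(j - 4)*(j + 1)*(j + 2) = j^4 - 9*j^3 - 2*j^2 + 72*j + 64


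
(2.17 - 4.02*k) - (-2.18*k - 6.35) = 8.52 - 1.84*k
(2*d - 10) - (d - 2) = d - 8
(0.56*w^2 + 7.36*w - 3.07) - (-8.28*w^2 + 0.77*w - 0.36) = 8.84*w^2 + 6.59*w - 2.71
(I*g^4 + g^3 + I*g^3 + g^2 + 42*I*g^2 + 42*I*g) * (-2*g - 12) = -2*I*g^5 - 2*g^4 - 14*I*g^4 - 14*g^3 - 96*I*g^3 - 12*g^2 - 588*I*g^2 - 504*I*g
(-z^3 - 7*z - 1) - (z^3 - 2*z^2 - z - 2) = -2*z^3 + 2*z^2 - 6*z + 1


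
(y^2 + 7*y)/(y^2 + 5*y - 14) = y/(y - 2)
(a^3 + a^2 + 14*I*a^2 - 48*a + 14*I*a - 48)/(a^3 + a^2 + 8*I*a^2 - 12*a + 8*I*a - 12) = (a + 8*I)/(a + 2*I)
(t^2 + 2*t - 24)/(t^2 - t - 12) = (t + 6)/(t + 3)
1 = 1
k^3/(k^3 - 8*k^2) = k/(k - 8)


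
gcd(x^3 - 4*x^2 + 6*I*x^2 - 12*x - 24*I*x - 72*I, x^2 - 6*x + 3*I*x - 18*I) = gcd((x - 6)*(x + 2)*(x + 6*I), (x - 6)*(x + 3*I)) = x - 6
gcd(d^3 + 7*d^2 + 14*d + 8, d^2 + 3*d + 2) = d^2 + 3*d + 2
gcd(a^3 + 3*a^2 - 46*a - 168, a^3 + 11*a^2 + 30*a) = a + 6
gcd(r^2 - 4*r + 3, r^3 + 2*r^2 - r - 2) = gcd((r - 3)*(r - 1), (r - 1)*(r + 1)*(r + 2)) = r - 1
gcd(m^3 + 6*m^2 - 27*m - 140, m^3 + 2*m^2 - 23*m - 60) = m^2 - m - 20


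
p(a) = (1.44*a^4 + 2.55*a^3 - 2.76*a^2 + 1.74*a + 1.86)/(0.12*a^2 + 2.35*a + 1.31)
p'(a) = (-0.24*a - 2.35)*(1.44*a^4 + 2.55*a^3 - 2.76*a^2 + 1.74*a + 1.86)/(0.12*a^2 + 2.35*a + 1.31)^2 + (5.76*a^3 + 7.65*a^2 - 5.52*a + 1.74)/(0.12*a^2 + 2.35*a + 1.31) = (0.3456*a^5 + 10.458*a^4 + 19.5306*a^3 + 3.3267*a^2 - 7.6776*a - 2.0916)/(0.0144*a^4 + 0.564*a^3 + 5.8369*a^2 + 6.157*a + 1.7161)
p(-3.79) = -19.40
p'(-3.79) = 26.07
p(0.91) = 1.15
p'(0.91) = 1.25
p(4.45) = 52.63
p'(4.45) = 32.27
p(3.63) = 30.10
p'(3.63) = 22.86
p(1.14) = 1.56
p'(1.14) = 2.37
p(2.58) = 11.70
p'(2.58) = 12.56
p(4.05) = 40.67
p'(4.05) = 27.54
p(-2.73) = -1.10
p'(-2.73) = 9.86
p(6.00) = 118.09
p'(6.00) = 52.74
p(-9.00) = -726.44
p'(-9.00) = 334.98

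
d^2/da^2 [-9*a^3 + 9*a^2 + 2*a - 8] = 18 - 54*a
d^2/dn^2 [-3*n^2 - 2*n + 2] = -6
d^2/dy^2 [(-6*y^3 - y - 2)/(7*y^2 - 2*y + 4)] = 10*(19*y^3 - 30*y^2 - 24*y + 8)/(343*y^6 - 294*y^5 + 672*y^4 - 344*y^3 + 384*y^2 - 96*y + 64)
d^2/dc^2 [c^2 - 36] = 2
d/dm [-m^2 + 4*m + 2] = 4 - 2*m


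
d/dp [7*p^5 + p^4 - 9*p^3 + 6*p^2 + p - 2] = 35*p^4 + 4*p^3 - 27*p^2 + 12*p + 1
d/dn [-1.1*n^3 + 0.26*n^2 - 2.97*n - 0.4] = -3.3*n^2 + 0.52*n - 2.97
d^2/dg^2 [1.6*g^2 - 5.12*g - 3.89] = 3.20000000000000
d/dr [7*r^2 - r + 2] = 14*r - 1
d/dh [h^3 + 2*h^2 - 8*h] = 3*h^2 + 4*h - 8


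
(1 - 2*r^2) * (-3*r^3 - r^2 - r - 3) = 6*r^5 + 2*r^4 - r^3 + 5*r^2 - r - 3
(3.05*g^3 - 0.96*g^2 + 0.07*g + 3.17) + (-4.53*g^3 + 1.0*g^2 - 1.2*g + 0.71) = -1.48*g^3 + 0.04*g^2 - 1.13*g + 3.88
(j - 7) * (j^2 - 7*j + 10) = j^3 - 14*j^2 + 59*j - 70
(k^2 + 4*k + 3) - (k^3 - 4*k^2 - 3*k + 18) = -k^3 + 5*k^2 + 7*k - 15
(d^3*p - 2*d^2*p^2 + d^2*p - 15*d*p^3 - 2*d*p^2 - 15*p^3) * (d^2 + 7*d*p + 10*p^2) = d^5*p + 5*d^4*p^2 + d^4*p - 19*d^3*p^3 + 5*d^3*p^2 - 125*d^2*p^4 - 19*d^2*p^3 - 150*d*p^5 - 125*d*p^4 - 150*p^5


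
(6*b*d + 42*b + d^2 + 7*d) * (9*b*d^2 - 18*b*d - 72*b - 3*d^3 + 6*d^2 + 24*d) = 54*b^2*d^3 + 270*b^2*d^2 - 1188*b^2*d - 3024*b^2 - 9*b*d^4 - 45*b*d^3 + 198*b*d^2 + 504*b*d - 3*d^5 - 15*d^4 + 66*d^3 + 168*d^2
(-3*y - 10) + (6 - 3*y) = -6*y - 4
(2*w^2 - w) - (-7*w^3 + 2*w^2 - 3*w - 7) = 7*w^3 + 2*w + 7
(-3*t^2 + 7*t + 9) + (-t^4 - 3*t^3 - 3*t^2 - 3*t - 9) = -t^4 - 3*t^3 - 6*t^2 + 4*t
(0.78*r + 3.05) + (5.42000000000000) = 0.78*r + 8.47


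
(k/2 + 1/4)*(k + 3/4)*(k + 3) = k^3/2 + 17*k^2/8 + 33*k/16 + 9/16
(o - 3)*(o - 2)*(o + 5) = o^3 - 19*o + 30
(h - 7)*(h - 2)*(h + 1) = h^3 - 8*h^2 + 5*h + 14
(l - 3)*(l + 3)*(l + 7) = l^3 + 7*l^2 - 9*l - 63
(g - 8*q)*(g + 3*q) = g^2 - 5*g*q - 24*q^2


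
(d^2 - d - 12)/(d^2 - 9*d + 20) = (d + 3)/(d - 5)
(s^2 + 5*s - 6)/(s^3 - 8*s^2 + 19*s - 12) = (s + 6)/(s^2 - 7*s + 12)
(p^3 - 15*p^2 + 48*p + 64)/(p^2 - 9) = (p^3 - 15*p^2 + 48*p + 64)/(p^2 - 9)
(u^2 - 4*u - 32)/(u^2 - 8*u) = (u + 4)/u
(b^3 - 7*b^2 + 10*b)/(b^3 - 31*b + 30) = b*(b - 2)/(b^2 + 5*b - 6)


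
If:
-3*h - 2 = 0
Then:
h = -2/3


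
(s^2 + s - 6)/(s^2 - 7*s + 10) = (s + 3)/(s - 5)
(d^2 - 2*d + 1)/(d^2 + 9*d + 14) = (d^2 - 2*d + 1)/(d^2 + 9*d + 14)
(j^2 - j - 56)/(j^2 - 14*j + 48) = (j + 7)/(j - 6)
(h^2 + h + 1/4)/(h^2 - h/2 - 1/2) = (h + 1/2)/(h - 1)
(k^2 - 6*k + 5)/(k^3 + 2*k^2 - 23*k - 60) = (k - 1)/(k^2 + 7*k + 12)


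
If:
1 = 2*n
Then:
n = 1/2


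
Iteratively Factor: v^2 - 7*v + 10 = (v - 5)*(v - 2)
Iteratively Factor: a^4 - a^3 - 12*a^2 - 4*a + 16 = (a + 2)*(a^3 - 3*a^2 - 6*a + 8) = (a + 2)^2*(a^2 - 5*a + 4) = (a - 4)*(a + 2)^2*(a - 1)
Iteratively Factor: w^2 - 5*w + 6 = (w - 3)*(w - 2)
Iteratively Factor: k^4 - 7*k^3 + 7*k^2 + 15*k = (k - 5)*(k^3 - 2*k^2 - 3*k) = k*(k - 5)*(k^2 - 2*k - 3) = k*(k - 5)*(k - 3)*(k + 1)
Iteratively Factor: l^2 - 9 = (l + 3)*(l - 3)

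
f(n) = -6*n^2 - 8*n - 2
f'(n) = -12*n - 8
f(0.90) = -14.06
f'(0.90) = -18.80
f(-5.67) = -149.53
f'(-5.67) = 60.04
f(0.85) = -13.14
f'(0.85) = -18.20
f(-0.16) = -0.87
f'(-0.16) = -6.08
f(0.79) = -12.06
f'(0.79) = -17.48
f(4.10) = -135.66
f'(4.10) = -57.20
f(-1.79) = -6.90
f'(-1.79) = 13.48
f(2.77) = -70.20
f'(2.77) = -41.24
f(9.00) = -560.00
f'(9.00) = -116.00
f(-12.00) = -770.00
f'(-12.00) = 136.00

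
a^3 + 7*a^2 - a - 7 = (a - 1)*(a + 1)*(a + 7)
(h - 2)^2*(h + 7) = h^3 + 3*h^2 - 24*h + 28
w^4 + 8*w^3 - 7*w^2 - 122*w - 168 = (w - 4)*(w + 2)*(w + 3)*(w + 7)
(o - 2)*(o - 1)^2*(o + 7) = o^4 + 3*o^3 - 23*o^2 + 33*o - 14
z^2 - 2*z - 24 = (z - 6)*(z + 4)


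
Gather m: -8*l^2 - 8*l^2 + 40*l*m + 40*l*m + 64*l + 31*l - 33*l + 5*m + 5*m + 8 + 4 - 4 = -16*l^2 + 62*l + m*(80*l + 10) + 8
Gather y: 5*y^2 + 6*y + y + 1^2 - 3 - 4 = 5*y^2 + 7*y - 6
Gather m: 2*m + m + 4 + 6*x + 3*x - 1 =3*m + 9*x + 3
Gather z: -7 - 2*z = -2*z - 7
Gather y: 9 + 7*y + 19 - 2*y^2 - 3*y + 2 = -2*y^2 + 4*y + 30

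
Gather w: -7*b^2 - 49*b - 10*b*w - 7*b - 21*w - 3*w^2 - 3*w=-7*b^2 - 56*b - 3*w^2 + w*(-10*b - 24)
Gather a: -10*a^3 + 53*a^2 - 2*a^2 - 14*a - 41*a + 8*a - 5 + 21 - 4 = -10*a^3 + 51*a^2 - 47*a + 12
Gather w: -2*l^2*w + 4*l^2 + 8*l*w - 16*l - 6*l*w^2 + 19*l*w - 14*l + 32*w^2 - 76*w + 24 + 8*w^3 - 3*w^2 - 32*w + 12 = 4*l^2 - 30*l + 8*w^3 + w^2*(29 - 6*l) + w*(-2*l^2 + 27*l - 108) + 36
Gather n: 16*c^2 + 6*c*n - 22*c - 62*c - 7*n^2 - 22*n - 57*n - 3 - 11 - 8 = 16*c^2 - 84*c - 7*n^2 + n*(6*c - 79) - 22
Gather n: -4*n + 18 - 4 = 14 - 4*n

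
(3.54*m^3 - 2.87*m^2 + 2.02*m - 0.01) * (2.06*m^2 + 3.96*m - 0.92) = 7.2924*m^5 + 8.1062*m^4 - 10.4608*m^3 + 10.619*m^2 - 1.898*m + 0.0092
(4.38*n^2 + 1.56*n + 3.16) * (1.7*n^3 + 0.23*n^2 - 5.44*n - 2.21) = 7.446*n^5 + 3.6594*n^4 - 18.0964*n^3 - 17.4394*n^2 - 20.638*n - 6.9836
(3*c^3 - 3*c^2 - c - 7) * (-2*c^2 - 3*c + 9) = -6*c^5 - 3*c^4 + 38*c^3 - 10*c^2 + 12*c - 63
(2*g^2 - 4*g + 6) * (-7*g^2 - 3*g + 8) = -14*g^4 + 22*g^3 - 14*g^2 - 50*g + 48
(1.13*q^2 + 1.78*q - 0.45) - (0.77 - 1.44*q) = 1.13*q^2 + 3.22*q - 1.22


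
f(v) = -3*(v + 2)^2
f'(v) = -6*v - 12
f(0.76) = -22.85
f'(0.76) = -16.56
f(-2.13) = -0.05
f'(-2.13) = 0.78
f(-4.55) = -19.51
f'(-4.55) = 15.30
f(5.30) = -159.87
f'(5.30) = -43.80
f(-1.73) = -0.22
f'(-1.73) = -1.62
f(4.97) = -145.74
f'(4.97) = -41.82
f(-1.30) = -1.47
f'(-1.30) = -4.20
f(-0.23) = -9.40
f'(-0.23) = -10.62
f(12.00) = -588.00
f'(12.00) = -84.00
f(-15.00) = -507.00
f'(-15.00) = 78.00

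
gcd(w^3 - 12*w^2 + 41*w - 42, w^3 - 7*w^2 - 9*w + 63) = w^2 - 10*w + 21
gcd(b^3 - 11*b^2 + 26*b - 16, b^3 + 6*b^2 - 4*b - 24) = b - 2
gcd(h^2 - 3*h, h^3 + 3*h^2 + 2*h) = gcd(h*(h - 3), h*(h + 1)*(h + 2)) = h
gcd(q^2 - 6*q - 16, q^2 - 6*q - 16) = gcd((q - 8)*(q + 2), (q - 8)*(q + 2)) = q^2 - 6*q - 16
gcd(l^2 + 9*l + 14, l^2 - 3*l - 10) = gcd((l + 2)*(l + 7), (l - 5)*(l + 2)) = l + 2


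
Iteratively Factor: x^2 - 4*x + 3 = (x - 3)*(x - 1)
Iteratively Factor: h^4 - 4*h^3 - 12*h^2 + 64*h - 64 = (h - 2)*(h^3 - 2*h^2 - 16*h + 32) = (h - 2)^2*(h^2 - 16) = (h - 2)^2*(h + 4)*(h - 4)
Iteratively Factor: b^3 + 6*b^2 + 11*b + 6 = (b + 3)*(b^2 + 3*b + 2) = (b + 2)*(b + 3)*(b + 1)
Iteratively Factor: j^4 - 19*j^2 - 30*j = (j - 5)*(j^3 + 5*j^2 + 6*j) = j*(j - 5)*(j^2 + 5*j + 6) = j*(j - 5)*(j + 3)*(j + 2)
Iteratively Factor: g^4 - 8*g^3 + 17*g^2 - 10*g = (g - 5)*(g^3 - 3*g^2 + 2*g) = g*(g - 5)*(g^2 - 3*g + 2) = g*(g - 5)*(g - 1)*(g - 2)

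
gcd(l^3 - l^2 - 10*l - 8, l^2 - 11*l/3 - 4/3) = l - 4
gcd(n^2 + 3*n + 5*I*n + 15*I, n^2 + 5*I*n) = n + 5*I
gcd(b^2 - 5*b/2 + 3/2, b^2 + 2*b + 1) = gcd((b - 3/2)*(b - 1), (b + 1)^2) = 1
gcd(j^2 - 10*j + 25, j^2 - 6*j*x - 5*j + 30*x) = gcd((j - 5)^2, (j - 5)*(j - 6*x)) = j - 5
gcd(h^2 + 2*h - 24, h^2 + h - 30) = h + 6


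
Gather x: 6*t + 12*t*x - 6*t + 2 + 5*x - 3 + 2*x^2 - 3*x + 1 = 2*x^2 + x*(12*t + 2)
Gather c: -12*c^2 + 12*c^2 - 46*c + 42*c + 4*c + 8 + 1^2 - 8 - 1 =0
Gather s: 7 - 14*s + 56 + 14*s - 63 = 0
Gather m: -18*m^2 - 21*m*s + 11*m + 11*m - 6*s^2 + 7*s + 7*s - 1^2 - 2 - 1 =-18*m^2 + m*(22 - 21*s) - 6*s^2 + 14*s - 4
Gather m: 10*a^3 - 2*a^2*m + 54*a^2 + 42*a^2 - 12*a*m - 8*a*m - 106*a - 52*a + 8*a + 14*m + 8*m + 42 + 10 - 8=10*a^3 + 96*a^2 - 150*a + m*(-2*a^2 - 20*a + 22) + 44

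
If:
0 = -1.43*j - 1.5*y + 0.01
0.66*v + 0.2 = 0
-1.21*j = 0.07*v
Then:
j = 0.02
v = -0.30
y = -0.01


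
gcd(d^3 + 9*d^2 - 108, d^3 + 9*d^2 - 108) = d^3 + 9*d^2 - 108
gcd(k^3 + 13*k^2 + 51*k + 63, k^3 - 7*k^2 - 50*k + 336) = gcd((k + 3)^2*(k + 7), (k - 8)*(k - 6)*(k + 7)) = k + 7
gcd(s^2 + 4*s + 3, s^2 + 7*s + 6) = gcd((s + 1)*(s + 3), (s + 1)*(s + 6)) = s + 1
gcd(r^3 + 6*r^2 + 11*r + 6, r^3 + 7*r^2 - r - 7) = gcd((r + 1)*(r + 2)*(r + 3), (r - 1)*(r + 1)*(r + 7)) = r + 1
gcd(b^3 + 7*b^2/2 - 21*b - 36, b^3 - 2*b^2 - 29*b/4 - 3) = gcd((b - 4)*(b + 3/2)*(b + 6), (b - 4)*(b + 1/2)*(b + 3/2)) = b^2 - 5*b/2 - 6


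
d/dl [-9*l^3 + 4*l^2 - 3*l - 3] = -27*l^2 + 8*l - 3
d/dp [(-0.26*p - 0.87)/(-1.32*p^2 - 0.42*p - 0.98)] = (0.3432*p^2 + 0.1092*p - (0.26*p + 0.87)*(2.64*p + 0.42) + 0.2548)/(1.32*p^2 + 0.42*p + 0.98)^2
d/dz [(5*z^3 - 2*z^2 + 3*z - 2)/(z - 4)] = 2*(5*z^3 - 31*z^2 + 8*z - 5)/(z^2 - 8*z + 16)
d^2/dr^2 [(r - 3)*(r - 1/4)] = 2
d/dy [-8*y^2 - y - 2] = -16*y - 1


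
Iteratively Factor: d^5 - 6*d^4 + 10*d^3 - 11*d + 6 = (d - 2)*(d^4 - 4*d^3 + 2*d^2 + 4*d - 3) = (d - 2)*(d + 1)*(d^3 - 5*d^2 + 7*d - 3) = (d - 2)*(d - 1)*(d + 1)*(d^2 - 4*d + 3) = (d - 3)*(d - 2)*(d - 1)*(d + 1)*(d - 1)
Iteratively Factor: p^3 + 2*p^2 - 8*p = (p)*(p^2 + 2*p - 8) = p*(p + 4)*(p - 2)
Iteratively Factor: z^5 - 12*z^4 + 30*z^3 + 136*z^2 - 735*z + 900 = (z - 5)*(z^4 - 7*z^3 - 5*z^2 + 111*z - 180) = (z - 5)*(z + 4)*(z^3 - 11*z^2 + 39*z - 45) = (z - 5)^2*(z + 4)*(z^2 - 6*z + 9) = (z - 5)^2*(z - 3)*(z + 4)*(z - 3)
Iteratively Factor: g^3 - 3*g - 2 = (g - 2)*(g^2 + 2*g + 1) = (g - 2)*(g + 1)*(g + 1)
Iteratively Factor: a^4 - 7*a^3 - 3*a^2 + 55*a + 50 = (a - 5)*(a^3 - 2*a^2 - 13*a - 10) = (a - 5)^2*(a^2 + 3*a + 2) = (a - 5)^2*(a + 2)*(a + 1)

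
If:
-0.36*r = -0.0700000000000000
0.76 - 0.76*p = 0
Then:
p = 1.00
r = 0.19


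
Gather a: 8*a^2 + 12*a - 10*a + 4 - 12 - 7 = 8*a^2 + 2*a - 15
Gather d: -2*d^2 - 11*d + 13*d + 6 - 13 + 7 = -2*d^2 + 2*d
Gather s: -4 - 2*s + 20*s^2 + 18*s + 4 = 20*s^2 + 16*s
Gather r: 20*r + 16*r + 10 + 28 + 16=36*r + 54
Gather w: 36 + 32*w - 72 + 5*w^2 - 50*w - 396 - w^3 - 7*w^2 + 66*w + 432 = -w^3 - 2*w^2 + 48*w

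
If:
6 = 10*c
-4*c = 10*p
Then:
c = 3/5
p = -6/25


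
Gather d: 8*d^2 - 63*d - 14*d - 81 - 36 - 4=8*d^2 - 77*d - 121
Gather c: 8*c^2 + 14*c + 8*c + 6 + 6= 8*c^2 + 22*c + 12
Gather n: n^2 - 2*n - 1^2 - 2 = n^2 - 2*n - 3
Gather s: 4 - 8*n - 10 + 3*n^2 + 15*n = 3*n^2 + 7*n - 6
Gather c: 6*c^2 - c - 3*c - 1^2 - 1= 6*c^2 - 4*c - 2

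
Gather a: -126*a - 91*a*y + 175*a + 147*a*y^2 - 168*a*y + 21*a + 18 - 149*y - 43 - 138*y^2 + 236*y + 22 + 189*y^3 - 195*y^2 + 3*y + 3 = a*(147*y^2 - 259*y + 70) + 189*y^3 - 333*y^2 + 90*y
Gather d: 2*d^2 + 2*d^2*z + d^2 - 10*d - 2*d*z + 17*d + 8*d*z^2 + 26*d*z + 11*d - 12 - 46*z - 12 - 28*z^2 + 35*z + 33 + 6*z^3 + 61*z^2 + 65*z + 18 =d^2*(2*z + 3) + d*(8*z^2 + 24*z + 18) + 6*z^3 + 33*z^2 + 54*z + 27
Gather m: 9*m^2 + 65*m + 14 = 9*m^2 + 65*m + 14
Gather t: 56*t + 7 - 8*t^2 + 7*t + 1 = -8*t^2 + 63*t + 8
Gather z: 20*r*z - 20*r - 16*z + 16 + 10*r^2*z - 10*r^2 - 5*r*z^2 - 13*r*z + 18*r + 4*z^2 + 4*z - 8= -10*r^2 - 2*r + z^2*(4 - 5*r) + z*(10*r^2 + 7*r - 12) + 8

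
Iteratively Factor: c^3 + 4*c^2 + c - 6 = (c + 3)*(c^2 + c - 2) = (c + 2)*(c + 3)*(c - 1)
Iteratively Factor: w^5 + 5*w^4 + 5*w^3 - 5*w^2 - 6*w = (w)*(w^4 + 5*w^3 + 5*w^2 - 5*w - 6) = w*(w - 1)*(w^3 + 6*w^2 + 11*w + 6) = w*(w - 1)*(w + 2)*(w^2 + 4*w + 3) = w*(w - 1)*(w + 1)*(w + 2)*(w + 3)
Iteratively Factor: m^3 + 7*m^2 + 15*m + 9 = (m + 3)*(m^2 + 4*m + 3) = (m + 3)^2*(m + 1)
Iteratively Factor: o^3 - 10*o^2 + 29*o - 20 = (o - 1)*(o^2 - 9*o + 20) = (o - 5)*(o - 1)*(o - 4)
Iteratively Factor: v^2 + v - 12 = (v - 3)*(v + 4)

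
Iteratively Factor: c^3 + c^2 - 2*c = (c - 1)*(c^2 + 2*c) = (c - 1)*(c + 2)*(c)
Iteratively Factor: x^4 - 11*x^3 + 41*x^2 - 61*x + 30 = (x - 1)*(x^3 - 10*x^2 + 31*x - 30) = (x - 3)*(x - 1)*(x^2 - 7*x + 10) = (x - 3)*(x - 2)*(x - 1)*(x - 5)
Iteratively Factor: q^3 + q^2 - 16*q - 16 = (q + 4)*(q^2 - 3*q - 4) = (q + 1)*(q + 4)*(q - 4)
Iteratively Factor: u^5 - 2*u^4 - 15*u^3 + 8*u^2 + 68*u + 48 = (u + 2)*(u^4 - 4*u^3 - 7*u^2 + 22*u + 24) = (u - 4)*(u + 2)*(u^3 - 7*u - 6) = (u - 4)*(u - 3)*(u + 2)*(u^2 + 3*u + 2) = (u - 4)*(u - 3)*(u + 2)^2*(u + 1)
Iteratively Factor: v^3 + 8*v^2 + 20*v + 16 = (v + 2)*(v^2 + 6*v + 8) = (v + 2)*(v + 4)*(v + 2)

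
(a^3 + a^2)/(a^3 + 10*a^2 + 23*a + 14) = a^2/(a^2 + 9*a + 14)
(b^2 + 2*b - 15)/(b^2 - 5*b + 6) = (b + 5)/(b - 2)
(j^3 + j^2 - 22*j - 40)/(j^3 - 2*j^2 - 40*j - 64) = (j - 5)/(j - 8)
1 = 1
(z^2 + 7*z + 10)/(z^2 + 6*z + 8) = (z + 5)/(z + 4)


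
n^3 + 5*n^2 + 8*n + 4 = (n + 1)*(n + 2)^2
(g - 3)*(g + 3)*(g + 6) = g^3 + 6*g^2 - 9*g - 54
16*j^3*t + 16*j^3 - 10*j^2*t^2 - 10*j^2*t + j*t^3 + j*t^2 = (-8*j + t)*(-2*j + t)*(j*t + j)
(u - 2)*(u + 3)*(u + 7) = u^3 + 8*u^2 + u - 42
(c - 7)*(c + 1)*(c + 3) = c^3 - 3*c^2 - 25*c - 21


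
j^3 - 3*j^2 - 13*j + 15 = (j - 5)*(j - 1)*(j + 3)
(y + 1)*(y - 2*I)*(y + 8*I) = y^3 + y^2 + 6*I*y^2 + 16*y + 6*I*y + 16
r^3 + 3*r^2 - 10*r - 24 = (r - 3)*(r + 2)*(r + 4)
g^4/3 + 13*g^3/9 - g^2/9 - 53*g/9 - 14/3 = (g/3 + 1)*(g - 2)*(g + 1)*(g + 7/3)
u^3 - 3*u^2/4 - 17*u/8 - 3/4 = (u - 2)*(u + 1/2)*(u + 3/4)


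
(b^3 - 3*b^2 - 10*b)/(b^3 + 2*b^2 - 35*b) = (b + 2)/(b + 7)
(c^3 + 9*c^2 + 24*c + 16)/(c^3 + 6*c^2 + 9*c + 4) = (c + 4)/(c + 1)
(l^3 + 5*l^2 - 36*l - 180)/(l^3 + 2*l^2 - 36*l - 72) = (l + 5)/(l + 2)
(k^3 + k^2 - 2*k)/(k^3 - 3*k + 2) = k/(k - 1)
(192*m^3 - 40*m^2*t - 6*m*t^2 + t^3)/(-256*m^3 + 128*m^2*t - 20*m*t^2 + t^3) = (6*m + t)/(-8*m + t)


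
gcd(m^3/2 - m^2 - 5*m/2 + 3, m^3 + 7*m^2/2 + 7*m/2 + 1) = m + 2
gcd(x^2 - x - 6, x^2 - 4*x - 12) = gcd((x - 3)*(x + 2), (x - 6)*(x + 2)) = x + 2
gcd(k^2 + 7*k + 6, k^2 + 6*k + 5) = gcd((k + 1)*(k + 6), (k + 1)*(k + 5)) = k + 1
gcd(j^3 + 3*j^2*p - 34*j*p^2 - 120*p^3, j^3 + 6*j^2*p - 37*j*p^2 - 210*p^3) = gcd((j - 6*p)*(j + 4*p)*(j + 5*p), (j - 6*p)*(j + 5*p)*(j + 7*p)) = -j^2 + j*p + 30*p^2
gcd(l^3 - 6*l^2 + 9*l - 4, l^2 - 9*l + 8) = l - 1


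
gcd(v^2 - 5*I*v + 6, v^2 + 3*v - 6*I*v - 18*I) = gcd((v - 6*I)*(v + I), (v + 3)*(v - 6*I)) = v - 6*I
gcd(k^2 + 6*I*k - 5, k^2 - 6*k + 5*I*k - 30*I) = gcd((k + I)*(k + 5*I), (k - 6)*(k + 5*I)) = k + 5*I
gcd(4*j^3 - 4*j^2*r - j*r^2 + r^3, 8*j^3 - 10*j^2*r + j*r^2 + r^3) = 2*j^2 - 3*j*r + r^2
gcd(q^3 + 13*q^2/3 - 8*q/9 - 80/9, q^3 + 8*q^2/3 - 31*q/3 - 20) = q^2 + 17*q/3 + 20/3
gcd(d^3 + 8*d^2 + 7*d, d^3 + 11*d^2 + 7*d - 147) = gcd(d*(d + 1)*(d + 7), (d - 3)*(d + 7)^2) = d + 7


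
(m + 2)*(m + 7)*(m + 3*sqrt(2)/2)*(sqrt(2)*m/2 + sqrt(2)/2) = sqrt(2)*m^4/2 + 3*m^3/2 + 5*sqrt(2)*m^3 + 15*m^2 + 23*sqrt(2)*m^2/2 + 7*sqrt(2)*m + 69*m/2 + 21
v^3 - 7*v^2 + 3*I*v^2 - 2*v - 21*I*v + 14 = (v - 7)*(v + I)*(v + 2*I)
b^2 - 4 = (b - 2)*(b + 2)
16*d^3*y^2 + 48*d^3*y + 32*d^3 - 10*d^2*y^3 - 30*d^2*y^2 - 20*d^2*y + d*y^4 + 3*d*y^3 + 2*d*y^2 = (-8*d + y)*(-2*d + y)*(y + 2)*(d*y + d)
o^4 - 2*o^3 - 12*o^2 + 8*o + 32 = (o - 4)*(o - 2)*(o + 2)^2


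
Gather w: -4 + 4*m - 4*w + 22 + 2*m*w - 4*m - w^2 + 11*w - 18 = -w^2 + w*(2*m + 7)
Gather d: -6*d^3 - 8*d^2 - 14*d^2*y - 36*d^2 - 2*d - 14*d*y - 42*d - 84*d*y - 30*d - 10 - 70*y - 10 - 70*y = -6*d^3 + d^2*(-14*y - 44) + d*(-98*y - 74) - 140*y - 20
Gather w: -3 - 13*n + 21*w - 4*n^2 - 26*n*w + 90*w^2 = -4*n^2 - 13*n + 90*w^2 + w*(21 - 26*n) - 3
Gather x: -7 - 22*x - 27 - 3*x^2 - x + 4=-3*x^2 - 23*x - 30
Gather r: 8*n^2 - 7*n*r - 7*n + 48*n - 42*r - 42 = 8*n^2 + 41*n + r*(-7*n - 42) - 42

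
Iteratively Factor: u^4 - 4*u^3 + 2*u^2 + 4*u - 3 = (u - 3)*(u^3 - u^2 - u + 1) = (u - 3)*(u - 1)*(u^2 - 1) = (u - 3)*(u - 1)^2*(u + 1)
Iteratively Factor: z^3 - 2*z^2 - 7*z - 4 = (z + 1)*(z^2 - 3*z - 4) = (z - 4)*(z + 1)*(z + 1)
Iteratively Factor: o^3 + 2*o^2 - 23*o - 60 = (o + 4)*(o^2 - 2*o - 15) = (o + 3)*(o + 4)*(o - 5)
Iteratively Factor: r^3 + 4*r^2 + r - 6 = (r - 1)*(r^2 + 5*r + 6) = (r - 1)*(r + 2)*(r + 3)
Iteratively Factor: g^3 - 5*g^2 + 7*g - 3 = (g - 1)*(g^2 - 4*g + 3) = (g - 1)^2*(g - 3)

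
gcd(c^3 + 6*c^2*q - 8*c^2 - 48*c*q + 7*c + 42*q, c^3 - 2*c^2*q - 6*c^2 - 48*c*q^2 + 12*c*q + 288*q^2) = c + 6*q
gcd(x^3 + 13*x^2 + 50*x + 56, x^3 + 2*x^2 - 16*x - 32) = x^2 + 6*x + 8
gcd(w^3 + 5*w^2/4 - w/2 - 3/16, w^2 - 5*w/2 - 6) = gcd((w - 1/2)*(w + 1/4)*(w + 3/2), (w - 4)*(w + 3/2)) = w + 3/2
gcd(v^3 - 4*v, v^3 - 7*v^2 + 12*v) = v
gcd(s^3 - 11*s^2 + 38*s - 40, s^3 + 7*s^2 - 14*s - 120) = s - 4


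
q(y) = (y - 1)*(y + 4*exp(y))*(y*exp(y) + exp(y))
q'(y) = (y - 1)*(y + 4*exp(y))*(y*exp(y) + 2*exp(y)) + (y - 1)*(y*exp(y) + exp(y))*(4*exp(y) + 1) + (y + 4*exp(y))*(y*exp(y) + exp(y)) = (y^3 + 8*y^2*exp(y) + 3*y^2 + 8*y*exp(y) - y - 8*exp(y) - 1)*exp(y)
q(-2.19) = -0.74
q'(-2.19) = 0.73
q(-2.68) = -1.02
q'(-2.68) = 0.40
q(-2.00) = -0.59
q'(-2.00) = 0.82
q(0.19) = -5.86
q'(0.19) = -10.35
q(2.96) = 12005.40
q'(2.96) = 32874.10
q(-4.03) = -1.07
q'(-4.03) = -0.22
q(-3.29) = -1.15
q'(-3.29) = 0.04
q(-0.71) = -0.31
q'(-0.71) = -1.91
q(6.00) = 22870390.85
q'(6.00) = 53511458.51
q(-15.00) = 0.00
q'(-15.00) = 0.00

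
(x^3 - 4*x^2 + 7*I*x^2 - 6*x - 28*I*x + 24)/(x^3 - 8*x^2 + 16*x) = (x^2 + 7*I*x - 6)/(x*(x - 4))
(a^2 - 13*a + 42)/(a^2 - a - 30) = (a - 7)/(a + 5)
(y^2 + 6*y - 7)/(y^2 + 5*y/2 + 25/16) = 16*(y^2 + 6*y - 7)/(16*y^2 + 40*y + 25)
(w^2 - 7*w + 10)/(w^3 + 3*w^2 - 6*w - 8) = (w - 5)/(w^2 + 5*w + 4)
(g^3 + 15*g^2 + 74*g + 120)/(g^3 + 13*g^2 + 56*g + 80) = (g + 6)/(g + 4)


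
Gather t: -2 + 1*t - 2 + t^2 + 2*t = t^2 + 3*t - 4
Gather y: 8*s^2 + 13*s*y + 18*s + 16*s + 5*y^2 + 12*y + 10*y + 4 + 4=8*s^2 + 34*s + 5*y^2 + y*(13*s + 22) + 8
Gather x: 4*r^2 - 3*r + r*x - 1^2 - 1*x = 4*r^2 - 3*r + x*(r - 1) - 1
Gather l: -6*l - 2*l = -8*l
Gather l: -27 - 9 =-36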